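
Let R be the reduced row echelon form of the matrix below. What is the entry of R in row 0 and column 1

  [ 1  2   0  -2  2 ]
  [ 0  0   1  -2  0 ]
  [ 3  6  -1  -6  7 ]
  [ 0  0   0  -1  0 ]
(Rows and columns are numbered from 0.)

ρ3 → ρ3 − 3·ρ1
  [ 1  2   0  -2  2 ]
  [ 0  0   1  -2  0 ]
  [ 0  0  -1   0  1 ]
  [ 0  0   0  -1  0 ]
ρ3 → ρ3 + ρ2
  [ 1  2  0  -2  2 ]
  [ 0  0  1  -2  0 ]
  [ 0  0  0  -2  1 ]
  [ 0  0  0  -1  0 ]
ρ3 → -1/2·ρ3
  [ 1  2  0  -2     2 ]
  [ 0  0  1  -2     0 ]
  [ 0  0  0   1  -1/2 ]
  [ 0  0  0  -1     0 ]
ρ4 → ρ4 + ρ3
  [ 1  2  0  -2     2 ]
  [ 0  0  1  -2     0 ]
  [ 0  0  0   1  -1/2 ]
  [ 0  0  0   0  -1/2 ]
ρ4 → -2·ρ4
  [ 1  2  0  -2     2 ]
  [ 0  0  1  -2     0 ]
  [ 0  0  0   1  -1/2 ]
  [ 0  0  0   0     1 ]
ρ3 → ρ3 + 1/2·ρ4
  [ 1  2  0  -2  2 ]
  [ 0  0  1  -2  0 ]
  [ 0  0  0   1  0 ]
  [ 0  0  0   0  1 ]
ρ1 → ρ1 − 2·ρ4
  [ 1  2  0  -2  0 ]
  [ 0  0  1  -2  0 ]
  [ 0  0  0   1  0 ]
  [ 0  0  0   0  1 ]
ρ2 → ρ2 + 2·ρ3
  [ 1  2  0  -2  0 ]
  [ 0  0  1   0  0 ]
  [ 0  0  0   1  0 ]
  [ 0  0  0   0  1 ]
ρ1 → ρ1 + 2·ρ3
  [ 1  2  0  0  0 ]
  [ 0  0  1  0  0 ]
  [ 0  0  0  1  0 ]
  [ 0  0  0  0  1 ]

2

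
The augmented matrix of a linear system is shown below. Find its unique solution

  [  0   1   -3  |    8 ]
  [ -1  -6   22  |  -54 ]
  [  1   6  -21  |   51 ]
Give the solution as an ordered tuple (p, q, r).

R1 <-> R2
  [ -1  -6   22  |  -54 ]
  [  0   1   -3  |    8 ]
  [  1   6  -21  |   51 ]
R1 ← -1·R1
  [ 1  6  -22  |  54 ]
  [ 0  1   -3  |   8 ]
  [ 1  6  -21  |  51 ]
R3 ← R3 − R1
  [ 1  6  -22  |  54 ]
  [ 0  1   -3  |   8 ]
  [ 0  0    1  |  -3 ]
R2 ← R2 + 3·R3
  [ 1  6  -22  |  54 ]
  [ 0  1    0  |  -1 ]
  [ 0  0    1  |  -3 ]
R1 ← R1 + 22·R3
  [ 1  6  0  |  -12 ]
  [ 0  1  0  |   -1 ]
  [ 0  0  1  |   -3 ]
R1 ← R1 − 6·R2
  [ 1  0  0  |  -6 ]
  [ 0  1  0  |  -1 ]
  [ 0  0  1  |  -3 ]
Reading off the last column: p = -6, q = -1, r = -3.

(-6, -1, -3)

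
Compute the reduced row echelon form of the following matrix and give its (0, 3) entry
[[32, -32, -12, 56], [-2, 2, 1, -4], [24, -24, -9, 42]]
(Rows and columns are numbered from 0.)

1

Multiply R1 by 1/32.
  [  1   -1  -3/8  7/4 ]
  [ -2    2     1   -4 ]
  [ 24  -24    -9   42 ]
Add 2 times R1 to R2.
  [  1   -1  -3/8   7/4 ]
  [  0    0   1/4  -1/2 ]
  [ 24  -24    -9    42 ]
Subtract 24 times R1 from R3.
  [ 1  -1  -3/8   7/4 ]
  [ 0   0   1/4  -1/2 ]
  [ 0   0     0     0 ]
Multiply R2 by 4.
  [ 1  -1  -3/8  7/4 ]
  [ 0   0     1   -2 ]
  [ 0   0     0    0 ]
Add 3/8 times R2 to R1.
  [ 1  -1  0   1 ]
  [ 0   0  1  -2 ]
  [ 0   0  0   0 ]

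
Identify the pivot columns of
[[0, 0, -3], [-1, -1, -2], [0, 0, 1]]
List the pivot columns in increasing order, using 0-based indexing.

0, 2

R1 ↔ R2
  [ -1  -1  -2 ]
  [  0   0  -3 ]
  [  0   0   1 ]
R1 ← -1·R1
  [ 1  1   2 ]
  [ 0  0  -3 ]
  [ 0  0   1 ]
R2 ← -1/3·R2
  [ 1  1  2 ]
  [ 0  0  1 ]
  [ 0  0  1 ]
R3 ← R3 − R2
  [ 1  1  2 ]
  [ 0  0  1 ]
  [ 0  0  0 ]
R1 ← R1 − 2·R2
  [ 1  1  0 ]
  [ 0  0  1 ]
  [ 0  0  0 ]
Pivot columns are the columns containing a leading 1.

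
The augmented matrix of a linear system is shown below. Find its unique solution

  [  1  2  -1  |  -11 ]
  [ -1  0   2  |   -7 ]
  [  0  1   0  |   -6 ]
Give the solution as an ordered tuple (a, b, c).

(-5, -6, -6)

R2 ← R2 + R1
  [ 1  2  -1  |  -11 ]
  [ 0  2   1  |  -18 ]
  [ 0  1   0  |   -6 ]
R2 ← 1/2·R2
  [ 1  2   -1  |  -11 ]
  [ 0  1  1/2  |   -9 ]
  [ 0  1    0  |   -6 ]
R3 ← R3 − R2
  [ 1  2    -1  |  -11 ]
  [ 0  1   1/2  |   -9 ]
  [ 0  0  -1/2  |    3 ]
R3 ← -2·R3
  [ 1  2   -1  |  -11 ]
  [ 0  1  1/2  |   -9 ]
  [ 0  0    1  |   -6 ]
R2 ← R2 − 1/2·R3
  [ 1  2  -1  |  -11 ]
  [ 0  1   0  |   -6 ]
  [ 0  0   1  |   -6 ]
R1 ← R1 + R3
  [ 1  2  0  |  -17 ]
  [ 0  1  0  |   -6 ]
  [ 0  0  1  |   -6 ]
R1 ← R1 − 2·R2
  [ 1  0  0  |  -5 ]
  [ 0  1  0  |  -6 ]
  [ 0  0  1  |  -6 ]
Reading off the last column: a = -5, b = -6, c = -6.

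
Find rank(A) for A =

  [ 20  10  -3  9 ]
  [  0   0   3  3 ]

R1 -> 1/20·R1
  [ 1  1/2  -3/20  9/20 ]
  [ 0    0      3     3 ]
R2 -> 1/3·R2
  [ 1  1/2  -3/20  9/20 ]
  [ 0    0      1     1 ]
R1 -> R1 + 3/20·R2
  [ 1  1/2  0  3/5 ]
  [ 0    0  1    1 ]
The reduced form has 2 nonzero rows.

rank = 2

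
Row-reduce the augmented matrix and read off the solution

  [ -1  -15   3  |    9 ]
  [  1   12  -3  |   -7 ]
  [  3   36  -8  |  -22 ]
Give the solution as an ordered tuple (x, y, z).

(-2, -2/3, -1)

R1 := -1·R1
  [ 1  15  -3  |   -9 ]
  [ 1  12  -3  |   -7 ]
  [ 3  36  -8  |  -22 ]
R2 := R2 − R1
  [ 1  15  -3  |   -9 ]
  [ 0  -3   0  |    2 ]
  [ 3  36  -8  |  -22 ]
R3 := R3 − 3·R1
  [ 1  15  -3  |  -9 ]
  [ 0  -3   0  |   2 ]
  [ 0  -9   1  |   5 ]
R2 := -1/3·R2
  [ 1  15  -3  |    -9 ]
  [ 0   1   0  |  -2/3 ]
  [ 0  -9   1  |     5 ]
R3 := R3 + 9·R2
  [ 1  15  -3  |    -9 ]
  [ 0   1   0  |  -2/3 ]
  [ 0   0   1  |    -1 ]
R1 := R1 + 3·R3
  [ 1  15  0  |   -12 ]
  [ 0   1  0  |  -2/3 ]
  [ 0   0  1  |    -1 ]
R1 := R1 − 15·R2
  [ 1  0  0  |    -2 ]
  [ 0  1  0  |  -2/3 ]
  [ 0  0  1  |    -1 ]
Reading off the last column: x = -2, y = -2/3, z = -1.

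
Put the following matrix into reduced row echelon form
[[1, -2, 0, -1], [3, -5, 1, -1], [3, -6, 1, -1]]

r2 ← r2 − 3·r1
  [ 1  -2  0  -1 ]
  [ 0   1  1   2 ]
  [ 3  -6  1  -1 ]
r3 ← r3 − 3·r1
  [ 1  -2  0  -1 ]
  [ 0   1  1   2 ]
  [ 0   0  1   2 ]
r2 ← r2 − r3
  [ 1  -2  0  -1 ]
  [ 0   1  0   0 ]
  [ 0   0  1   2 ]
r1 ← r1 + 2·r2
  [ 1  0  0  -1 ]
  [ 0  1  0   0 ]
  [ 0  0  1   2 ]

[[1, 0, 0, -1], [0, 1, 0, 0], [0, 0, 1, 2]]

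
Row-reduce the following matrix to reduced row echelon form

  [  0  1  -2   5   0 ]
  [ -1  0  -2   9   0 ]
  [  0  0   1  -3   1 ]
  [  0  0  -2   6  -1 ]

ρ1 <=> ρ2
ρ1 := -1·ρ1
ρ4 := ρ4 + 2·ρ3
ρ3 := ρ3 − ρ4
ρ2 := ρ2 + 2·ρ3
ρ1 := ρ1 − 2·ρ3

[[1, 0, 0, -3, 0], [0, 1, 0, -1, 0], [0, 0, 1, -3, 0], [0, 0, 0, 0, 1]]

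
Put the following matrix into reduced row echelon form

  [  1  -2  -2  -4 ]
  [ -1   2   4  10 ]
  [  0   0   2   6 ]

r2 -> r2 + r1
r2 -> 1/2·r2
r3 -> r3 − 2·r2
r1 -> r1 + 2·r2

[[1, -2, 0, 2], [0, 0, 1, 3], [0, 0, 0, 0]]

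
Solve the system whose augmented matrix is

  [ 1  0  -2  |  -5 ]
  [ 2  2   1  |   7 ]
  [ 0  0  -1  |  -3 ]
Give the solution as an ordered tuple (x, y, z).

r2 -> r2 − 2·r1
  [ 1  0  -2  |  -5 ]
  [ 0  2   5  |  17 ]
  [ 0  0  -1  |  -3 ]
r2 -> 1/2·r2
  [ 1  0   -2  |    -5 ]
  [ 0  1  5/2  |  17/2 ]
  [ 0  0   -1  |    -3 ]
r3 -> -1·r3
  [ 1  0   -2  |    -5 ]
  [ 0  1  5/2  |  17/2 ]
  [ 0  0    1  |     3 ]
r2 -> r2 − 5/2·r3
  [ 1  0  -2  |  -5 ]
  [ 0  1   0  |   1 ]
  [ 0  0   1  |   3 ]
r1 -> r1 + 2·r3
  [ 1  0  0  |  1 ]
  [ 0  1  0  |  1 ]
  [ 0  0  1  |  3 ]
Reading off the last column: x = 1, y = 1, z = 3.

(1, 1, 3)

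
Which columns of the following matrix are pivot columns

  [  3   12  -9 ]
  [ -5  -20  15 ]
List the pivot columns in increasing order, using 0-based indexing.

r1 ← 1/3·r1
  [  1    4  -3 ]
  [ -5  -20  15 ]
r2 ← r2 + 5·r1
  [ 1  4  -3 ]
  [ 0  0   0 ]
Pivot columns are the columns containing a leading 1.

0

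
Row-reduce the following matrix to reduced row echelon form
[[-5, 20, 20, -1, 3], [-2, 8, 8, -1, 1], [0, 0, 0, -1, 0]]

Multiply r1 by -1/5.
  [  1  -4  -4  1/5  -3/5 ]
  [ -2   8   8   -1     1 ]
  [  0   0   0   -1     0 ]
Add 2 times r1 to r2.
  [ 1  -4  -4   1/5  -3/5 ]
  [ 0   0   0  -3/5  -1/5 ]
  [ 0   0   0    -1     0 ]
Multiply r2 by -5/3.
  [ 1  -4  -4  1/5  -3/5 ]
  [ 0   0   0    1   1/3 ]
  [ 0   0   0   -1     0 ]
Add r2 to r3.
  [ 1  -4  -4  1/5  -3/5 ]
  [ 0   0   0    1   1/3 ]
  [ 0   0   0    0   1/3 ]
Multiply r3 by 3.
  [ 1  -4  -4  1/5  -3/5 ]
  [ 0   0   0    1   1/3 ]
  [ 0   0   0    0     1 ]
Subtract 1/3 times r3 from r2.
  [ 1  -4  -4  1/5  -3/5 ]
  [ 0   0   0    1     0 ]
  [ 0   0   0    0     1 ]
Add 3/5 times r3 to r1.
  [ 1  -4  -4  1/5  0 ]
  [ 0   0   0    1  0 ]
  [ 0   0   0    0  1 ]
Subtract 1/5 times r2 from r1.
  [ 1  -4  -4  0  0 ]
  [ 0   0   0  1  0 ]
  [ 0   0   0  0  1 ]

[[1, -4, -4, 0, 0], [0, 0, 0, 1, 0], [0, 0, 0, 0, 1]]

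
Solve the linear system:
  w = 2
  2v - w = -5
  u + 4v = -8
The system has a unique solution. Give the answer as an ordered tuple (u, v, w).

(-2, -3/2, 2)

Form the augmented matrix and row-reduce:
  [ 0  0   1  |   2 ]
  [ 0  2  -1  |  -5 ]
  [ 1  4   0  |  -8 ]
Swap ρ1 and ρ3.
  [ 1  4   0  |  -8 ]
  [ 0  2  -1  |  -5 ]
  [ 0  0   1  |   2 ]
Multiply ρ2 by 1/2.
  [ 1  4     0  |    -8 ]
  [ 0  1  -1/2  |  -5/2 ]
  [ 0  0     1  |     2 ]
Add 1/2 times ρ3 to ρ2.
  [ 1  4  0  |    -8 ]
  [ 0  1  0  |  -3/2 ]
  [ 0  0  1  |     2 ]
Subtract 4 times ρ2 from ρ1.
  [ 1  0  0  |    -2 ]
  [ 0  1  0  |  -3/2 ]
  [ 0  0  1  |     2 ]
Reading off the last column: u = -2, v = -3/2, w = 2.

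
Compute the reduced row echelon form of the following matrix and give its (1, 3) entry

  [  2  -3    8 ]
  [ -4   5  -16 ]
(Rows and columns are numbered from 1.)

4

Multiply R1 by 1/2.
  [  1  -3/2    4 ]
  [ -4     5  -16 ]
Add 4 times R1 to R2.
  [ 1  -3/2  4 ]
  [ 0    -1  0 ]
Multiply R2 by -1.
  [ 1  -3/2  4 ]
  [ 0     1  0 ]
Add 3/2 times R2 to R1.
  [ 1  0  4 ]
  [ 0  1  0 ]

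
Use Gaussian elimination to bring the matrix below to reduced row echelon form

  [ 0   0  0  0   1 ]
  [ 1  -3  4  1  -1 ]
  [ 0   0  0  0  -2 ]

[[1, -3, 4, 1, 0], [0, 0, 0, 0, 1], [0, 0, 0, 0, 0]]

R1 <-> R2
R3 := R3 + 2·R2
R1 := R1 + R2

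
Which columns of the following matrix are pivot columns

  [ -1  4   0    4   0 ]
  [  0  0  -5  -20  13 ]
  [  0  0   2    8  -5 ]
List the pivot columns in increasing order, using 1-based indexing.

R1 := -1·R1
  [ 1  -4   0   -4   0 ]
  [ 0   0  -5  -20  13 ]
  [ 0   0   2    8  -5 ]
R2 := -1/5·R2
  [ 1  -4  0  -4      0 ]
  [ 0   0  1   4  -13/5 ]
  [ 0   0  2   8     -5 ]
R3 := R3 − 2·R2
  [ 1  -4  0  -4      0 ]
  [ 0   0  1   4  -13/5 ]
  [ 0   0  0   0    1/5 ]
R3 := 5·R3
  [ 1  -4  0  -4      0 ]
  [ 0   0  1   4  -13/5 ]
  [ 0   0  0   0      1 ]
R2 := R2 + 13/5·R3
  [ 1  -4  0  -4  0 ]
  [ 0   0  1   4  0 ]
  [ 0   0  0   0  1 ]
Pivot columns are the columns containing a leading 1.

1, 3, 5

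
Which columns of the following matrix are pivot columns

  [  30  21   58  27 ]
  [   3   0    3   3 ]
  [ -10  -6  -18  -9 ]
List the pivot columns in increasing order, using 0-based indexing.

0, 1, 3

ρ1 := 1/30·ρ1
  [   1  7/10  29/15  9/10 ]
  [   3     0      3     3 ]
  [ -10    -6    -18    -9 ]
ρ2 := ρ2 − 3·ρ1
  [   1    7/10  29/15  9/10 ]
  [   0  -21/10  -14/5  3/10 ]
  [ -10      -6    -18    -9 ]
ρ3 := ρ3 + 10·ρ1
  [ 1    7/10  29/15  9/10 ]
  [ 0  -21/10  -14/5  3/10 ]
  [ 0       1    4/3     0 ]
ρ2 := -10/21·ρ2
  [ 1  7/10  29/15  9/10 ]
  [ 0     1    4/3  -1/7 ]
  [ 0     1    4/3     0 ]
ρ3 := ρ3 − ρ2
  [ 1  7/10  29/15  9/10 ]
  [ 0     1    4/3  -1/7 ]
  [ 0     0      0   1/7 ]
ρ3 := 7·ρ3
  [ 1  7/10  29/15  9/10 ]
  [ 0     1    4/3  -1/7 ]
  [ 0     0      0     1 ]
ρ2 := ρ2 + 1/7·ρ3
  [ 1  7/10  29/15  9/10 ]
  [ 0     1    4/3     0 ]
  [ 0     0      0     1 ]
ρ1 := ρ1 − 9/10·ρ3
  [ 1  7/10  29/15  0 ]
  [ 0     1    4/3  0 ]
  [ 0     0      0  1 ]
ρ1 := ρ1 − 7/10·ρ2
  [ 1  0    1  0 ]
  [ 0  1  4/3  0 ]
  [ 0  0    0  1 ]
Pivot columns are the columns containing a leading 1.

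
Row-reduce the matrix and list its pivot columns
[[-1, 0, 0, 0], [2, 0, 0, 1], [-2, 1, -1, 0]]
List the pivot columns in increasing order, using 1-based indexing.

1, 2, 4

Multiply R1 by -1.
  [  1  0   0  0 ]
  [  2  0   0  1 ]
  [ -2  1  -1  0 ]
Subtract 2 times R1 from R2.
  [  1  0   0  0 ]
  [  0  0   0  1 ]
  [ -2  1  -1  0 ]
Add 2 times R1 to R3.
  [ 1  0   0  0 ]
  [ 0  0   0  1 ]
  [ 0  1  -1  0 ]
Swap R2 and R3.
  [ 1  0   0  0 ]
  [ 0  1  -1  0 ]
  [ 0  0   0  1 ]
Pivot columns are the columns containing a leading 1.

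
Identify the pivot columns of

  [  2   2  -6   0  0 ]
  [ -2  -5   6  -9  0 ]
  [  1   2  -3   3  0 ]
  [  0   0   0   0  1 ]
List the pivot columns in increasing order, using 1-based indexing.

r1 := 1/2·r1
r2 := r2 + 2·r1
r3 := r3 − r1
r2 := -1/3·r2
r3 := r3 − r2
r3 <-> r4
r1 := r1 − r2
Pivot columns are the columns containing a leading 1.

1, 2, 5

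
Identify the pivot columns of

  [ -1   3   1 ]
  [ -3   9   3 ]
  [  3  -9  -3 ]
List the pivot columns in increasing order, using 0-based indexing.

Multiply R1 by -1.
Add 3 times R1 to R2.
Subtract 3 times R1 from R3.
Pivot columns are the columns containing a leading 1.

0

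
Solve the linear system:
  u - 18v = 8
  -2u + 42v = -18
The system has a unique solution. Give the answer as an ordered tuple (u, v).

(2, -1/3)

Form the augmented matrix and row-reduce:
  [  1  -18  |    8 ]
  [ -2   42  |  -18 ]
R2 -> R2 + 2·R1
R2 -> 1/6·R2
R1 -> R1 + 18·R2
Reading off the last column: u = 2, v = -1/3.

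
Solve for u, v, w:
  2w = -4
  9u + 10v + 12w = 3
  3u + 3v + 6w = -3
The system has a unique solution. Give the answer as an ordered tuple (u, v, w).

(3, 0, -2)

Form the augmented matrix and row-reduce:
  [ 0   0   2  |  -4 ]
  [ 9  10  12  |   3 ]
  [ 3   3   6  |  -3 ]
R1 <=> R2
  [ 9  10  12  |   3 ]
  [ 0   0   2  |  -4 ]
  [ 3   3   6  |  -3 ]
R1 := 1/9·R1
  [ 1  10/9  4/3  |  1/3 ]
  [ 0     0    2  |   -4 ]
  [ 3     3    6  |   -3 ]
R3 := R3 − 3·R1
  [ 1  10/9  4/3  |  1/3 ]
  [ 0     0    2  |   -4 ]
  [ 0  -1/3    2  |   -4 ]
R2 <=> R3
  [ 1  10/9  4/3  |  1/3 ]
  [ 0  -1/3    2  |   -4 ]
  [ 0     0    2  |   -4 ]
R2 := -3·R2
  [ 1  10/9  4/3  |  1/3 ]
  [ 0     1   -6  |   12 ]
  [ 0     0    2  |   -4 ]
R3 := 1/2·R3
  [ 1  10/9  4/3  |  1/3 ]
  [ 0     1   -6  |   12 ]
  [ 0     0    1  |   -2 ]
R2 := R2 + 6·R3
  [ 1  10/9  4/3  |  1/3 ]
  [ 0     1    0  |    0 ]
  [ 0     0    1  |   -2 ]
R1 := R1 − 4/3·R3
  [ 1  10/9  0  |   3 ]
  [ 0     1  0  |   0 ]
  [ 0     0  1  |  -2 ]
R1 := R1 − 10/9·R2
  [ 1  0  0  |   3 ]
  [ 0  1  0  |   0 ]
  [ 0  0  1  |  -2 ]
Reading off the last column: u = 3, v = 0, w = -2.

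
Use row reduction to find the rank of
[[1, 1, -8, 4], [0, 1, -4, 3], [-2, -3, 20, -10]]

ρ3 -> ρ3 + 2·ρ1
  [ 1   1  -8   4 ]
  [ 0   1  -4   3 ]
  [ 0  -1   4  -2 ]
ρ3 -> ρ3 + ρ2
  [ 1  1  -8  4 ]
  [ 0  1  -4  3 ]
  [ 0  0   0  1 ]
ρ2 -> ρ2 − 3·ρ3
  [ 1  1  -8  4 ]
  [ 0  1  -4  0 ]
  [ 0  0   0  1 ]
ρ1 -> ρ1 − 4·ρ3
  [ 1  1  -8  0 ]
  [ 0  1  -4  0 ]
  [ 0  0   0  1 ]
ρ1 -> ρ1 − ρ2
  [ 1  0  -4  0 ]
  [ 0  1  -4  0 ]
  [ 0  0   0  1 ]
The reduced form has 3 nonzero rows.

rank = 3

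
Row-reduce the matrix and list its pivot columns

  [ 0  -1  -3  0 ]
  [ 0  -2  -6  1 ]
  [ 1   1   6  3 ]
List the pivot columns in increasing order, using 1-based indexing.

1, 2, 4

Swap R1 and R3.
  [ 1   1   6  3 ]
  [ 0  -2  -6  1 ]
  [ 0  -1  -3  0 ]
Multiply R2 by -1/2.
  [ 1   1   6     3 ]
  [ 0   1   3  -1/2 ]
  [ 0  -1  -3     0 ]
Add R2 to R3.
  [ 1  1  6     3 ]
  [ 0  1  3  -1/2 ]
  [ 0  0  0  -1/2 ]
Multiply R3 by -2.
  [ 1  1  6     3 ]
  [ 0  1  3  -1/2 ]
  [ 0  0  0     1 ]
Add 1/2 times R3 to R2.
  [ 1  1  6  3 ]
  [ 0  1  3  0 ]
  [ 0  0  0  1 ]
Subtract 3 times R3 from R1.
  [ 1  1  6  0 ]
  [ 0  1  3  0 ]
  [ 0  0  0  1 ]
Subtract R2 from R1.
  [ 1  0  3  0 ]
  [ 0  1  3  0 ]
  [ 0  0  0  1 ]
Pivot columns are the columns containing a leading 1.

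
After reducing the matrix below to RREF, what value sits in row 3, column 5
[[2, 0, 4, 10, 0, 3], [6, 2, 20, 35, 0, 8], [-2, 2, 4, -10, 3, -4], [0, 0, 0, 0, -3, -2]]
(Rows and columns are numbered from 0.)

R1 -> 1/2·R1
  [  1  0   2    5   0  3/2 ]
  [  6  2  20   35   0    8 ]
  [ -2  2   4  -10   3   -4 ]
  [  0  0   0    0  -3   -2 ]
R2 -> R2 − 6·R1
  [  1  0  2    5   0  3/2 ]
  [  0  2  8    5   0   -1 ]
  [ -2  2  4  -10   3   -4 ]
  [  0  0  0    0  -3   -2 ]
R3 -> R3 + 2·R1
  [ 1  0  2  5   0  3/2 ]
  [ 0  2  8  5   0   -1 ]
  [ 0  2  8  0   3   -1 ]
  [ 0  0  0  0  -3   -2 ]
R2 -> 1/2·R2
  [ 1  0  2    5   0   3/2 ]
  [ 0  1  4  5/2   0  -1/2 ]
  [ 0  2  8    0   3    -1 ]
  [ 0  0  0    0  -3    -2 ]
R3 -> R3 − 2·R2
  [ 1  0  2    5   0   3/2 ]
  [ 0  1  4  5/2   0  -1/2 ]
  [ 0  0  0   -5   3     0 ]
  [ 0  0  0    0  -3    -2 ]
R3 -> -1/5·R3
  [ 1  0  2    5     0   3/2 ]
  [ 0  1  4  5/2     0  -1/2 ]
  [ 0  0  0    1  -3/5     0 ]
  [ 0  0  0    0    -3    -2 ]
R4 -> -1/3·R4
  [ 1  0  2    5     0   3/2 ]
  [ 0  1  4  5/2     0  -1/2 ]
  [ 0  0  0    1  -3/5     0 ]
  [ 0  0  0    0     1   2/3 ]
R3 -> R3 + 3/5·R4
  [ 1  0  2    5  0   3/2 ]
  [ 0  1  4  5/2  0  -1/2 ]
  [ 0  0  0    1  0   2/5 ]
  [ 0  0  0    0  1   2/3 ]
R2 -> R2 − 5/2·R3
  [ 1  0  2  5  0   3/2 ]
  [ 0  1  4  0  0  -3/2 ]
  [ 0  0  0  1  0   2/5 ]
  [ 0  0  0  0  1   2/3 ]
R1 -> R1 − 5·R3
  [ 1  0  2  0  0  -1/2 ]
  [ 0  1  4  0  0  -3/2 ]
  [ 0  0  0  1  0   2/5 ]
  [ 0  0  0  0  1   2/3 ]

2/3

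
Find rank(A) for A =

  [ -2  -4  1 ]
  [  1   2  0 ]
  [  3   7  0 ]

rank = 3

R1 -> -1/2·R1
  [ 1  2  -1/2 ]
  [ 1  2     0 ]
  [ 3  7     0 ]
R2 -> R2 − R1
  [ 1  2  -1/2 ]
  [ 0  0   1/2 ]
  [ 3  7     0 ]
R3 -> R3 − 3·R1
  [ 1  2  -1/2 ]
  [ 0  0   1/2 ]
  [ 0  1   3/2 ]
R2 <-> R3
  [ 1  2  -1/2 ]
  [ 0  1   3/2 ]
  [ 0  0   1/2 ]
R3 -> 2·R3
  [ 1  2  -1/2 ]
  [ 0  1   3/2 ]
  [ 0  0     1 ]
R2 -> R2 − 3/2·R3
  [ 1  2  -1/2 ]
  [ 0  1     0 ]
  [ 0  0     1 ]
R1 -> R1 + 1/2·R3
  [ 1  2  0 ]
  [ 0  1  0 ]
  [ 0  0  1 ]
R1 -> R1 − 2·R2
  [ 1  0  0 ]
  [ 0  1  0 ]
  [ 0  0  1 ]
The reduced form has 3 nonzero rows.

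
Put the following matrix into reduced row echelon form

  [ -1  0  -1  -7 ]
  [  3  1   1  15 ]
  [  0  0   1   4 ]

[[1, 0, 0, 3], [0, 1, 0, 2], [0, 0, 1, 4]]

Multiply R1 by -1.
  [ 1  0  1   7 ]
  [ 3  1  1  15 ]
  [ 0  0  1   4 ]
Subtract 3 times R1 from R2.
  [ 1  0   1   7 ]
  [ 0  1  -2  -6 ]
  [ 0  0   1   4 ]
Add 2 times R3 to R2.
  [ 1  0  1  7 ]
  [ 0  1  0  2 ]
  [ 0  0  1  4 ]
Subtract R3 from R1.
  [ 1  0  0  3 ]
  [ 0  1  0  2 ]
  [ 0  0  1  4 ]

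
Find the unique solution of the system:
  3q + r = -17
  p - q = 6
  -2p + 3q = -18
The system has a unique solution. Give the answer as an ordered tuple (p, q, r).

Form the augmented matrix and row-reduce:
  [  0   3  1  |  -17 ]
  [  1  -1  0  |    6 ]
  [ -2   3  0  |  -18 ]
Swap ρ1 and ρ2.
Add 2 times ρ1 to ρ3.
Multiply ρ2 by 1/3.
Subtract ρ2 from ρ3.
Multiply ρ3 by -3.
Subtract 1/3 times ρ3 from ρ2.
Add ρ2 to ρ1.
Reading off the last column: p = 0, q = -6, r = 1.

(0, -6, 1)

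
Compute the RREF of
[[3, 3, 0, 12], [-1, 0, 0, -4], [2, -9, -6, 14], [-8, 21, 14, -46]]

r1 → 1/3·r1
  [  1   1   0    4 ]
  [ -1   0   0   -4 ]
  [  2  -9  -6   14 ]
  [ -8  21  14  -46 ]
r2 → r2 + r1
  [  1   1   0    4 ]
  [  0   1   0    0 ]
  [  2  -9  -6   14 ]
  [ -8  21  14  -46 ]
r3 → r3 − 2·r1
  [  1    1   0    4 ]
  [  0    1   0    0 ]
  [  0  -11  -6    6 ]
  [ -8   21  14  -46 ]
r4 → r4 + 8·r1
  [ 1    1   0    4 ]
  [ 0    1   0    0 ]
  [ 0  -11  -6    6 ]
  [ 0   29  14  -14 ]
r3 → r3 + 11·r2
  [ 1   1   0    4 ]
  [ 0   1   0    0 ]
  [ 0   0  -6    6 ]
  [ 0  29  14  -14 ]
r4 → r4 − 29·r2
  [ 1  1   0    4 ]
  [ 0  1   0    0 ]
  [ 0  0  -6    6 ]
  [ 0  0  14  -14 ]
r3 → -1/6·r3
  [ 1  1   0    4 ]
  [ 0  1   0    0 ]
  [ 0  0   1   -1 ]
  [ 0  0  14  -14 ]
r4 → r4 − 14·r3
  [ 1  1  0   4 ]
  [ 0  1  0   0 ]
  [ 0  0  1  -1 ]
  [ 0  0  0   0 ]
r1 → r1 − r2
  [ 1  0  0   4 ]
  [ 0  1  0   0 ]
  [ 0  0  1  -1 ]
  [ 0  0  0   0 ]

[[1, 0, 0, 4], [0, 1, 0, 0], [0, 0, 1, -1], [0, 0, 0, 0]]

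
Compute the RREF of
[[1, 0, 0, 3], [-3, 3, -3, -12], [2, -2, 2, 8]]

[[1, 0, 0, 3], [0, 1, -1, -1], [0, 0, 0, 0]]

ρ2 ← ρ2 + 3·ρ1
  [ 1   0   0   3 ]
  [ 0   3  -3  -3 ]
  [ 2  -2   2   8 ]
ρ3 ← ρ3 − 2·ρ1
  [ 1   0   0   3 ]
  [ 0   3  -3  -3 ]
  [ 0  -2   2   2 ]
ρ2 ← 1/3·ρ2
  [ 1   0   0   3 ]
  [ 0   1  -1  -1 ]
  [ 0  -2   2   2 ]
ρ3 ← ρ3 + 2·ρ2
  [ 1  0   0   3 ]
  [ 0  1  -1  -1 ]
  [ 0  0   0   0 ]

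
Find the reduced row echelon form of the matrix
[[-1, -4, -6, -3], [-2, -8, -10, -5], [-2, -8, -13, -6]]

[[1, 4, 0, 0], [0, 0, 1, 0], [0, 0, 0, 1]]

ρ1 ← -1·ρ1
  [  1   4    6   3 ]
  [ -2  -8  -10  -5 ]
  [ -2  -8  -13  -6 ]
ρ2 ← ρ2 + 2·ρ1
  [  1   4    6   3 ]
  [  0   0    2   1 ]
  [ -2  -8  -13  -6 ]
ρ3 ← ρ3 + 2·ρ1
  [ 1  4   6  3 ]
  [ 0  0   2  1 ]
  [ 0  0  -1  0 ]
ρ2 ← 1/2·ρ2
  [ 1  4   6    3 ]
  [ 0  0   1  1/2 ]
  [ 0  0  -1    0 ]
ρ3 ← ρ3 + ρ2
  [ 1  4  6    3 ]
  [ 0  0  1  1/2 ]
  [ 0  0  0  1/2 ]
ρ3 ← 2·ρ3
  [ 1  4  6    3 ]
  [ 0  0  1  1/2 ]
  [ 0  0  0    1 ]
ρ2 ← ρ2 − 1/2·ρ3
  [ 1  4  6  3 ]
  [ 0  0  1  0 ]
  [ 0  0  0  1 ]
ρ1 ← ρ1 − 3·ρ3
  [ 1  4  6  0 ]
  [ 0  0  1  0 ]
  [ 0  0  0  1 ]
ρ1 ← ρ1 − 6·ρ2
  [ 1  4  0  0 ]
  [ 0  0  1  0 ]
  [ 0  0  0  1 ]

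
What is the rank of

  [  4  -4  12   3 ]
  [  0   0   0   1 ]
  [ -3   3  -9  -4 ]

R1 → 1/4·R1
  [  1  -1   3  3/4 ]
  [  0   0   0    1 ]
  [ -3   3  -9   -4 ]
R3 → R3 + 3·R1
  [ 1  -1  3   3/4 ]
  [ 0   0  0     1 ]
  [ 0   0  0  -7/4 ]
R3 → R3 + 7/4·R2
  [ 1  -1  3  3/4 ]
  [ 0   0  0    1 ]
  [ 0   0  0    0 ]
R1 → R1 − 3/4·R2
  [ 1  -1  3  0 ]
  [ 0   0  0  1 ]
  [ 0   0  0  0 ]
The reduced form has 2 nonzero rows.

rank = 2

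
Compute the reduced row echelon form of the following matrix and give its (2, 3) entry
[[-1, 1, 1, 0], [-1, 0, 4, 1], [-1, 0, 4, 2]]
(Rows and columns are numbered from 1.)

R1 → -1·R1
  [  1  -1  -1  0 ]
  [ -1   0   4  1 ]
  [ -1   0   4  2 ]
R2 → R2 + R1
  [  1  -1  -1  0 ]
  [  0  -1   3  1 ]
  [ -1   0   4  2 ]
R3 → R3 + R1
  [ 1  -1  -1  0 ]
  [ 0  -1   3  1 ]
  [ 0  -1   3  2 ]
R2 → -1·R2
  [ 1  -1  -1   0 ]
  [ 0   1  -3  -1 ]
  [ 0  -1   3   2 ]
R3 → R3 + R2
  [ 1  -1  -1   0 ]
  [ 0   1  -3  -1 ]
  [ 0   0   0   1 ]
R2 → R2 + R3
  [ 1  -1  -1  0 ]
  [ 0   1  -3  0 ]
  [ 0   0   0  1 ]
R1 → R1 + R2
  [ 1  0  -4  0 ]
  [ 0  1  -3  0 ]
  [ 0  0   0  1 ]

-3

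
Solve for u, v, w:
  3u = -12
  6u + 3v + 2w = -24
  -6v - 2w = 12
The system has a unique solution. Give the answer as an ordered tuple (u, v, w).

(-4, -4, 6)

Form the augmented matrix and row-reduce:
  [ 3   0   0  |  -12 ]
  [ 6   3   2  |  -24 ]
  [ 0  -6  -2  |   12 ]
Multiply ρ1 by 1/3.
Subtract 6 times ρ1 from ρ2.
Multiply ρ2 by 1/3.
Add 6 times ρ2 to ρ3.
Multiply ρ3 by 1/2.
Subtract 2/3 times ρ3 from ρ2.
Reading off the last column: u = -4, v = -4, w = 6.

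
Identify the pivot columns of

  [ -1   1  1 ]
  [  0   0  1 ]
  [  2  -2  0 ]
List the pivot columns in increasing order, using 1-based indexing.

1, 3

ρ1 -> -1·ρ1
ρ3 -> ρ3 − 2·ρ1
ρ3 -> ρ3 − 2·ρ2
ρ1 -> ρ1 + ρ2
Pivot columns are the columns containing a leading 1.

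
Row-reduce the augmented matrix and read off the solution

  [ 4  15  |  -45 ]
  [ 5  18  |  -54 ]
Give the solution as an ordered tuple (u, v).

(0, -3)

r1 := 1/4·r1
  [ 1  15/4  |  -45/4 ]
  [ 5    18  |    -54 ]
r2 := r2 − 5·r1
  [ 1  15/4  |  -45/4 ]
  [ 0  -3/4  |    9/4 ]
r2 := -4/3·r2
  [ 1  15/4  |  -45/4 ]
  [ 0     1  |     -3 ]
r1 := r1 − 15/4·r2
  [ 1  0  |   0 ]
  [ 0  1  |  -3 ]
Reading off the last column: u = 0, v = -3.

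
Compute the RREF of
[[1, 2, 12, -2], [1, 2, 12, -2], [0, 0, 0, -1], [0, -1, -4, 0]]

R2 ← R2 − R1
  [ 1   2  12  -2 ]
  [ 0   0   0   0 ]
  [ 0   0   0  -1 ]
  [ 0  -1  -4   0 ]
R2 <-> R4
  [ 1   2  12  -2 ]
  [ 0  -1  -4   0 ]
  [ 0   0   0  -1 ]
  [ 0   0   0   0 ]
R2 ← -1·R2
  [ 1  2  12  -2 ]
  [ 0  1   4   0 ]
  [ 0  0   0  -1 ]
  [ 0  0   0   0 ]
R3 ← -1·R3
  [ 1  2  12  -2 ]
  [ 0  1   4   0 ]
  [ 0  0   0   1 ]
  [ 0  0   0   0 ]
R1 ← R1 + 2·R3
  [ 1  2  12  0 ]
  [ 0  1   4  0 ]
  [ 0  0   0  1 ]
  [ 0  0   0  0 ]
R1 ← R1 − 2·R2
  [ 1  0  4  0 ]
  [ 0  1  4  0 ]
  [ 0  0  0  1 ]
  [ 0  0  0  0 ]

[[1, 0, 4, 0], [0, 1, 4, 0], [0, 0, 0, 1], [0, 0, 0, 0]]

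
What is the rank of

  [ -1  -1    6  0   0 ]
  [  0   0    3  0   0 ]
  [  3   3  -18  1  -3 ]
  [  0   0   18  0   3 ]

ρ1 → -1·ρ1
  [ 1  1   -6  0   0 ]
  [ 0  0    3  0   0 ]
  [ 3  3  -18  1  -3 ]
  [ 0  0   18  0   3 ]
ρ3 → ρ3 − 3·ρ1
  [ 1  1  -6  0   0 ]
  [ 0  0   3  0   0 ]
  [ 0  0   0  1  -3 ]
  [ 0  0  18  0   3 ]
ρ2 → 1/3·ρ2
  [ 1  1  -6  0   0 ]
  [ 0  0   1  0   0 ]
  [ 0  0   0  1  -3 ]
  [ 0  0  18  0   3 ]
ρ4 → ρ4 − 18·ρ2
  [ 1  1  -6  0   0 ]
  [ 0  0   1  0   0 ]
  [ 0  0   0  1  -3 ]
  [ 0  0   0  0   3 ]
ρ4 → 1/3·ρ4
  [ 1  1  -6  0   0 ]
  [ 0  0   1  0   0 ]
  [ 0  0   0  1  -3 ]
  [ 0  0   0  0   1 ]
ρ3 → ρ3 + 3·ρ4
  [ 1  1  -6  0  0 ]
  [ 0  0   1  0  0 ]
  [ 0  0   0  1  0 ]
  [ 0  0   0  0  1 ]
ρ1 → ρ1 + 6·ρ2
  [ 1  1  0  0  0 ]
  [ 0  0  1  0  0 ]
  [ 0  0  0  1  0 ]
  [ 0  0  0  0  1 ]
The reduced form has 4 nonzero rows.

rank = 4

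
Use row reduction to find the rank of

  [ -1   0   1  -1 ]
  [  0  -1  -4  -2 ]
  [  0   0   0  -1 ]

R1 := -1·R1
  [ 1   0  -1   1 ]
  [ 0  -1  -4  -2 ]
  [ 0   0   0  -1 ]
R2 := -1·R2
  [ 1  0  -1   1 ]
  [ 0  1   4   2 ]
  [ 0  0   0  -1 ]
R3 := -1·R3
  [ 1  0  -1  1 ]
  [ 0  1   4  2 ]
  [ 0  0   0  1 ]
R2 := R2 − 2·R3
  [ 1  0  -1  1 ]
  [ 0  1   4  0 ]
  [ 0  0   0  1 ]
R1 := R1 − R3
  [ 1  0  -1  0 ]
  [ 0  1   4  0 ]
  [ 0  0   0  1 ]
The reduced form has 3 nonzero rows.

rank = 3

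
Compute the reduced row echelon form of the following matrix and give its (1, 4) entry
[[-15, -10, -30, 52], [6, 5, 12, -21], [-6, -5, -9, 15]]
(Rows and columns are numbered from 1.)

R1 := -1/15·R1
R2 := R2 − 6·R1
R3 := R3 + 6·R1
R3 := R3 + R2
R3 := 1/3·R3
R1 := R1 − 2·R3
R1 := R1 − 2/3·R2

2/3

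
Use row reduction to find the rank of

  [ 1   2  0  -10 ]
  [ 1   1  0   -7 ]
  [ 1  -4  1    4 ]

rank = 3

R2 -> R2 − R1
R3 -> R3 − R1
R2 -> -1·R2
R3 -> R3 + 6·R2
R1 -> R1 − 2·R2
The reduced form has 3 nonzero rows.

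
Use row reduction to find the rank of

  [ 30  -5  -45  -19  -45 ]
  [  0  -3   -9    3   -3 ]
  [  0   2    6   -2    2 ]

ρ1 -> 1/30·ρ1
ρ2 -> -1/3·ρ2
ρ3 -> ρ3 − 2·ρ2
ρ1 -> ρ1 + 1/6·ρ2
The reduced form has 2 nonzero rows.

rank = 2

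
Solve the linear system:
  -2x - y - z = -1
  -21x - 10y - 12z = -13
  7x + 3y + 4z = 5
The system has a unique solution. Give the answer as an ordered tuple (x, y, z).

Form the augmented matrix and row-reduce:
  [  -2   -1   -1  |   -1 ]
  [ -21  -10  -12  |  -13 ]
  [   7    3    4  |    5 ]
ρ1 -> -1/2·ρ1
  [   1  1/2  1/2  |  1/2 ]
  [ -21  -10  -12  |  -13 ]
  [   7    3    4  |    5 ]
ρ2 -> ρ2 + 21·ρ1
  [ 1  1/2   1/2  |   1/2 ]
  [ 0  1/2  -3/2  |  -5/2 ]
  [ 7    3     4  |     5 ]
ρ3 -> ρ3 − 7·ρ1
  [ 1   1/2   1/2  |   1/2 ]
  [ 0   1/2  -3/2  |  -5/2 ]
  [ 0  -1/2   1/2  |   3/2 ]
ρ2 -> 2·ρ2
  [ 1   1/2  1/2  |  1/2 ]
  [ 0     1   -3  |   -5 ]
  [ 0  -1/2  1/2  |  3/2 ]
ρ3 -> ρ3 + 1/2·ρ2
  [ 1  1/2  1/2  |  1/2 ]
  [ 0    1   -3  |   -5 ]
  [ 0    0   -1  |   -1 ]
ρ3 -> -1·ρ3
  [ 1  1/2  1/2  |  1/2 ]
  [ 0    1   -3  |   -5 ]
  [ 0    0    1  |    1 ]
ρ2 -> ρ2 + 3·ρ3
  [ 1  1/2  1/2  |  1/2 ]
  [ 0    1    0  |   -2 ]
  [ 0    0    1  |    1 ]
ρ1 -> ρ1 − 1/2·ρ3
  [ 1  1/2  0  |   0 ]
  [ 0    1  0  |  -2 ]
  [ 0    0  1  |   1 ]
ρ1 -> ρ1 − 1/2·ρ2
  [ 1  0  0  |   1 ]
  [ 0  1  0  |  -2 ]
  [ 0  0  1  |   1 ]
Reading off the last column: x = 1, y = -2, z = 1.

(1, -2, 1)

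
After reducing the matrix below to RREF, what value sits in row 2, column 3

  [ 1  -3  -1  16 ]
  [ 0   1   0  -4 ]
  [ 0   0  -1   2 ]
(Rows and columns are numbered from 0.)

-2

R3 -> -1·R3
  [ 1  -3  -1  16 ]
  [ 0   1   0  -4 ]
  [ 0   0   1  -2 ]
R1 -> R1 + R3
  [ 1  -3  0  14 ]
  [ 0   1  0  -4 ]
  [ 0   0  1  -2 ]
R1 -> R1 + 3·R2
  [ 1  0  0   2 ]
  [ 0  1  0  -4 ]
  [ 0  0  1  -2 ]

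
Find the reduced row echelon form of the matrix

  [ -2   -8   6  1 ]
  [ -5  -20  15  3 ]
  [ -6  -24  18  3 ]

[[1, 4, -3, 0], [0, 0, 0, 1], [0, 0, 0, 0]]

R1 -> -1/2·R1
R2 -> R2 + 5·R1
R3 -> R3 + 6·R1
R2 -> 2·R2
R1 -> R1 + 1/2·R2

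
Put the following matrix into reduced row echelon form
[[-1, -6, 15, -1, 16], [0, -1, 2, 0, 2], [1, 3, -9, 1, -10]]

[[1, 0, -3, 1, -4], [0, 1, -2, 0, -2], [0, 0, 0, 0, 0]]

R1 ← -1·R1
  [ 1   6  -15  1  -16 ]
  [ 0  -1    2  0    2 ]
  [ 1   3   -9  1  -10 ]
R3 ← R3 − R1
  [ 1   6  -15  1  -16 ]
  [ 0  -1    2  0    2 ]
  [ 0  -3    6  0    6 ]
R2 ← -1·R2
  [ 1   6  -15  1  -16 ]
  [ 0   1   -2  0   -2 ]
  [ 0  -3    6  0    6 ]
R3 ← R3 + 3·R2
  [ 1  6  -15  1  -16 ]
  [ 0  1   -2  0   -2 ]
  [ 0  0    0  0    0 ]
R1 ← R1 − 6·R2
  [ 1  0  -3  1  -4 ]
  [ 0  1  -2  0  -2 ]
  [ 0  0   0  0   0 ]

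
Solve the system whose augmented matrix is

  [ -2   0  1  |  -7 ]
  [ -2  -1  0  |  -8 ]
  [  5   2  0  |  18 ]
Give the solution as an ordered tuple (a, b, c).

(2, 4, -3)

r1 → -1/2·r1
  [  1   0  -1/2  |  7/2 ]
  [ -2  -1     0  |   -8 ]
  [  5   2     0  |   18 ]
r2 → r2 + 2·r1
  [ 1   0  -1/2  |  7/2 ]
  [ 0  -1    -1  |   -1 ]
  [ 5   2     0  |   18 ]
r3 → r3 − 5·r1
  [ 1   0  -1/2  |  7/2 ]
  [ 0  -1    -1  |   -1 ]
  [ 0   2   5/2  |  1/2 ]
r2 → -1·r2
  [ 1  0  -1/2  |  7/2 ]
  [ 0  1     1  |    1 ]
  [ 0  2   5/2  |  1/2 ]
r3 → r3 − 2·r2
  [ 1  0  -1/2  |   7/2 ]
  [ 0  1     1  |     1 ]
  [ 0  0   1/2  |  -3/2 ]
r3 → 2·r3
  [ 1  0  -1/2  |  7/2 ]
  [ 0  1     1  |    1 ]
  [ 0  0     1  |   -3 ]
r2 → r2 − r3
  [ 1  0  -1/2  |  7/2 ]
  [ 0  1     0  |    4 ]
  [ 0  0     1  |   -3 ]
r1 → r1 + 1/2·r3
  [ 1  0  0  |   2 ]
  [ 0  1  0  |   4 ]
  [ 0  0  1  |  -3 ]
Reading off the last column: a = 2, b = 4, c = -3.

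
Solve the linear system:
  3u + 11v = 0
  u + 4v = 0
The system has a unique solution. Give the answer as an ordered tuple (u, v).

Form the augmented matrix and row-reduce:
  [ 3  11  |  0 ]
  [ 1   4  |  0 ]
ρ1 ← 1/3·ρ1
  [ 1  11/3  |  0 ]
  [ 1     4  |  0 ]
ρ2 ← ρ2 − ρ1
  [ 1  11/3  |  0 ]
  [ 0   1/3  |  0 ]
ρ2 ← 3·ρ2
  [ 1  11/3  |  0 ]
  [ 0     1  |  0 ]
ρ1 ← ρ1 − 11/3·ρ2
  [ 1  0  |  0 ]
  [ 0  1  |  0 ]
Reading off the last column: u = 0, v = 0.

(0, 0)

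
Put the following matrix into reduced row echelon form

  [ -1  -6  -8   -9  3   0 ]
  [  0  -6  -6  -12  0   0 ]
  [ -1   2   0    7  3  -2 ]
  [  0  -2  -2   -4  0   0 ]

[[1, 0, 2, -3, -3, 0], [0, 1, 1, 2, 0, 0], [0, 0, 0, 0, 0, 1], [0, 0, 0, 0, 0, 0]]

R1 := -1·R1
  [  1   6   8    9  -3   0 ]
  [  0  -6  -6  -12   0   0 ]
  [ -1   2   0    7   3  -2 ]
  [  0  -2  -2   -4   0   0 ]
R3 := R3 + R1
  [ 1   6   8    9  -3   0 ]
  [ 0  -6  -6  -12   0   0 ]
  [ 0   8   8   16   0  -2 ]
  [ 0  -2  -2   -4   0   0 ]
R2 := -1/6·R2
  [ 1   6   8   9  -3   0 ]
  [ 0   1   1   2   0   0 ]
  [ 0   8   8  16   0  -2 ]
  [ 0  -2  -2  -4   0   0 ]
R3 := R3 − 8·R2
  [ 1   6   8   9  -3   0 ]
  [ 0   1   1   2   0   0 ]
  [ 0   0   0   0   0  -2 ]
  [ 0  -2  -2  -4   0   0 ]
R4 := R4 + 2·R2
  [ 1  6  8  9  -3   0 ]
  [ 0  1  1  2   0   0 ]
  [ 0  0  0  0   0  -2 ]
  [ 0  0  0  0   0   0 ]
R3 := -1/2·R3
  [ 1  6  8  9  -3  0 ]
  [ 0  1  1  2   0  0 ]
  [ 0  0  0  0   0  1 ]
  [ 0  0  0  0   0  0 ]
R1 := R1 − 6·R2
  [ 1  0  2  -3  -3  0 ]
  [ 0  1  1   2   0  0 ]
  [ 0  0  0   0   0  1 ]
  [ 0  0  0   0   0  0 ]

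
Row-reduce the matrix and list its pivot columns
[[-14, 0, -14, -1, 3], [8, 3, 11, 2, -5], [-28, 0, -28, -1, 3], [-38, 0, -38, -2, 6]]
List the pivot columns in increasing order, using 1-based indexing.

1, 2, 4

R1 -> -1/14·R1
  [   1  0    1  1/14  -3/14 ]
  [   8  3   11     2     -5 ]
  [ -28  0  -28    -1      3 ]
  [ -38  0  -38    -2      6 ]
R2 -> R2 − 8·R1
  [   1  0    1  1/14  -3/14 ]
  [   0  3    3  10/7  -23/7 ]
  [ -28  0  -28    -1      3 ]
  [ -38  0  -38    -2      6 ]
R3 -> R3 + 28·R1
  [   1  0    1  1/14  -3/14 ]
  [   0  3    3  10/7  -23/7 ]
  [   0  0    0     1     -3 ]
  [ -38  0  -38    -2      6 ]
R4 -> R4 + 38·R1
  [ 1  0  1  1/14  -3/14 ]
  [ 0  3  3  10/7  -23/7 ]
  [ 0  0  0     1     -3 ]
  [ 0  0  0   5/7  -15/7 ]
R2 -> 1/3·R2
  [ 1  0  1   1/14   -3/14 ]
  [ 0  1  1  10/21  -23/21 ]
  [ 0  0  0      1      -3 ]
  [ 0  0  0    5/7   -15/7 ]
R4 -> R4 − 5/7·R3
  [ 1  0  1   1/14   -3/14 ]
  [ 0  1  1  10/21  -23/21 ]
  [ 0  0  0      1      -3 ]
  [ 0  0  0      0       0 ]
R2 -> R2 − 10/21·R3
  [ 1  0  1  1/14  -3/14 ]
  [ 0  1  1     0    1/3 ]
  [ 0  0  0     1     -3 ]
  [ 0  0  0     0      0 ]
R1 -> R1 − 1/14·R3
  [ 1  0  1  0    0 ]
  [ 0  1  1  0  1/3 ]
  [ 0  0  0  1   -3 ]
  [ 0  0  0  0    0 ]
Pivot columns are the columns containing a leading 1.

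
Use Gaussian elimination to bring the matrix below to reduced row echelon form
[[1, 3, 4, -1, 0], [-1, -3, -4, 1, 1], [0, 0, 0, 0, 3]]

[[1, 3, 4, -1, 0], [0, 0, 0, 0, 1], [0, 0, 0, 0, 0]]

R2 -> R2 + R1
  [ 1  3  4  -1  0 ]
  [ 0  0  0   0  1 ]
  [ 0  0  0   0  3 ]
R3 -> R3 − 3·R2
  [ 1  3  4  -1  0 ]
  [ 0  0  0   0  1 ]
  [ 0  0  0   0  0 ]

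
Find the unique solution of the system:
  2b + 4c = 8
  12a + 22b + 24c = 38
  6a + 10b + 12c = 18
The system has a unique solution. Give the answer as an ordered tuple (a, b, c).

Form the augmented matrix and row-reduce:
  [  0   2   4  |   8 ]
  [ 12  22  24  |  38 ]
  [  6  10  12  |  18 ]
R1 ↔ R2
  [ 12  22  24  |  38 ]
  [  0   2   4  |   8 ]
  [  6  10  12  |  18 ]
R1 ← 1/12·R1
  [ 1  11/6   2  |  19/6 ]
  [ 0     2   4  |     8 ]
  [ 6    10  12  |    18 ]
R3 ← R3 − 6·R1
  [ 1  11/6  2  |  19/6 ]
  [ 0     2  4  |     8 ]
  [ 0    -1  0  |    -1 ]
R2 ← 1/2·R2
  [ 1  11/6  2  |  19/6 ]
  [ 0     1  2  |     4 ]
  [ 0    -1  0  |    -1 ]
R3 ← R3 + R2
  [ 1  11/6  2  |  19/6 ]
  [ 0     1  2  |     4 ]
  [ 0     0  2  |     3 ]
R3 ← 1/2·R3
  [ 1  11/6  2  |  19/6 ]
  [ 0     1  2  |     4 ]
  [ 0     0  1  |   3/2 ]
R2 ← R2 − 2·R3
  [ 1  11/6  2  |  19/6 ]
  [ 0     1  0  |     1 ]
  [ 0     0  1  |   3/2 ]
R1 ← R1 − 2·R3
  [ 1  11/6  0  |  1/6 ]
  [ 0     1  0  |    1 ]
  [ 0     0  1  |  3/2 ]
R1 ← R1 − 11/6·R2
  [ 1  0  0  |  -5/3 ]
  [ 0  1  0  |     1 ]
  [ 0  0  1  |   3/2 ]
Reading off the last column: a = -5/3, b = 1, c = 3/2.

(-5/3, 1, 3/2)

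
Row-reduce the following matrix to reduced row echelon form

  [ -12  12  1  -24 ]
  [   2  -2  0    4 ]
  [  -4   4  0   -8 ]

[[1, -1, 0, 2], [0, 0, 1, 0], [0, 0, 0, 0]]

ρ1 := -1/12·ρ1
  [  1  -1  -1/12   2 ]
  [  2  -2      0   4 ]
  [ -4   4      0  -8 ]
ρ2 := ρ2 − 2·ρ1
  [  1  -1  -1/12   2 ]
  [  0   0    1/6   0 ]
  [ -4   4      0  -8 ]
ρ3 := ρ3 + 4·ρ1
  [ 1  -1  -1/12  2 ]
  [ 0   0    1/6  0 ]
  [ 0   0   -1/3  0 ]
ρ2 := 6·ρ2
  [ 1  -1  -1/12  2 ]
  [ 0   0      1  0 ]
  [ 0   0   -1/3  0 ]
ρ3 := ρ3 + 1/3·ρ2
  [ 1  -1  -1/12  2 ]
  [ 0   0      1  0 ]
  [ 0   0      0  0 ]
ρ1 := ρ1 + 1/12·ρ2
  [ 1  -1  0  2 ]
  [ 0   0  1  0 ]
  [ 0   0  0  0 ]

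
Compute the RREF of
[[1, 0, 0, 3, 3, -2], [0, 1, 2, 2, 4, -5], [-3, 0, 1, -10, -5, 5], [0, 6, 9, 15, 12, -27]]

Add 3 times R1 to R3.
  [ 1  0  0   3   3   -2 ]
  [ 0  1  2   2   4   -5 ]
  [ 0  0  1  -1   4   -1 ]
  [ 0  6  9  15  12  -27 ]
Subtract 6 times R2 from R4.
  [ 1  0   0   3    3  -2 ]
  [ 0  1   2   2    4  -5 ]
  [ 0  0   1  -1    4  -1 ]
  [ 0  0  -3   3  -12   3 ]
Add 3 times R3 to R4.
  [ 1  0  0   3  3  -2 ]
  [ 0  1  2   2  4  -5 ]
  [ 0  0  1  -1  4  -1 ]
  [ 0  0  0   0  0   0 ]
Subtract 2 times R3 from R2.
  [ 1  0  0   3   3  -2 ]
  [ 0  1  0   4  -4  -3 ]
  [ 0  0  1  -1   4  -1 ]
  [ 0  0  0   0   0   0 ]

[[1, 0, 0, 3, 3, -2], [0, 1, 0, 4, -4, -3], [0, 0, 1, -1, 4, -1], [0, 0, 0, 0, 0, 0]]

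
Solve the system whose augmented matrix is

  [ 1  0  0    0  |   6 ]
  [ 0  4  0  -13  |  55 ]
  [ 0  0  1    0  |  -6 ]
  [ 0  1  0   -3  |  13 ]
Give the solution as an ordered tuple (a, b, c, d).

(6, 4, -6, -3)

R2 → 1/4·R2
  [ 1  0  0      0  |     6 ]
  [ 0  1  0  -13/4  |  55/4 ]
  [ 0  0  1      0  |    -6 ]
  [ 0  1  0     -3  |    13 ]
R4 → R4 − R2
  [ 1  0  0      0  |     6 ]
  [ 0  1  0  -13/4  |  55/4 ]
  [ 0  0  1      0  |    -6 ]
  [ 0  0  0    1/4  |  -3/4 ]
R4 → 4·R4
  [ 1  0  0      0  |     6 ]
  [ 0  1  0  -13/4  |  55/4 ]
  [ 0  0  1      0  |    -6 ]
  [ 0  0  0      1  |    -3 ]
R2 → R2 + 13/4·R4
  [ 1  0  0  0  |   6 ]
  [ 0  1  0  0  |   4 ]
  [ 0  0  1  0  |  -6 ]
  [ 0  0  0  1  |  -3 ]
Reading off the last column: a = 6, b = 4, c = -6, d = -3.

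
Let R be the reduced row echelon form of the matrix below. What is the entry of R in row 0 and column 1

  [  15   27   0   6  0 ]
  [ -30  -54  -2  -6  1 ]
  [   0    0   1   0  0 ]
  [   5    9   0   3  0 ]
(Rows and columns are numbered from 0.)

r1 ← 1/15·r1
  [   1  9/5   0  2/5  0 ]
  [ -30  -54  -2   -6  1 ]
  [   0    0   1    0  0 ]
  [   5    9   0    3  0 ]
r2 ← r2 + 30·r1
  [ 1  9/5   0  2/5  0 ]
  [ 0    0  -2    6  1 ]
  [ 0    0   1    0  0 ]
  [ 5    9   0    3  0 ]
r4 ← r4 − 5·r1
  [ 1  9/5   0  2/5  0 ]
  [ 0    0  -2    6  1 ]
  [ 0    0   1    0  0 ]
  [ 0    0   0    1  0 ]
r2 ← -1/2·r2
  [ 1  9/5  0  2/5     0 ]
  [ 0    0  1   -3  -1/2 ]
  [ 0    0  1    0     0 ]
  [ 0    0  0    1     0 ]
r3 ← r3 − r2
  [ 1  9/5  0  2/5     0 ]
  [ 0    0  1   -3  -1/2 ]
  [ 0    0  0    3   1/2 ]
  [ 0    0  0    1     0 ]
r3 ← 1/3·r3
  [ 1  9/5  0  2/5     0 ]
  [ 0    0  1   -3  -1/2 ]
  [ 0    0  0    1   1/6 ]
  [ 0    0  0    1     0 ]
r4 ← r4 − r3
  [ 1  9/5  0  2/5     0 ]
  [ 0    0  1   -3  -1/2 ]
  [ 0    0  0    1   1/6 ]
  [ 0    0  0    0  -1/6 ]
r4 ← -6·r4
  [ 1  9/5  0  2/5     0 ]
  [ 0    0  1   -3  -1/2 ]
  [ 0    0  0    1   1/6 ]
  [ 0    0  0    0     1 ]
r3 ← r3 − 1/6·r4
  [ 1  9/5  0  2/5     0 ]
  [ 0    0  1   -3  -1/2 ]
  [ 0    0  0    1     0 ]
  [ 0    0  0    0     1 ]
r2 ← r2 + 1/2·r4
  [ 1  9/5  0  2/5  0 ]
  [ 0    0  1   -3  0 ]
  [ 0    0  0    1  0 ]
  [ 0    0  0    0  1 ]
r2 ← r2 + 3·r3
  [ 1  9/5  0  2/5  0 ]
  [ 0    0  1    0  0 ]
  [ 0    0  0    1  0 ]
  [ 0    0  0    0  1 ]
r1 ← r1 − 2/5·r3
  [ 1  9/5  0  0  0 ]
  [ 0    0  1  0  0 ]
  [ 0    0  0  1  0 ]
  [ 0    0  0  0  1 ]

9/5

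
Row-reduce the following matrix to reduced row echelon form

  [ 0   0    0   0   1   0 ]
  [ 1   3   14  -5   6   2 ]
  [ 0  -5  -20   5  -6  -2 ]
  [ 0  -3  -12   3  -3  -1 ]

[[1, 0, 2, -2, 0, 0], [0, 1, 4, -1, 0, 0], [0, 0, 0, 0, 1, 0], [0, 0, 0, 0, 0, 1]]

R1 ↔ R2
  [ 1   3   14  -5   6   2 ]
  [ 0   0    0   0   1   0 ]
  [ 0  -5  -20   5  -6  -2 ]
  [ 0  -3  -12   3  -3  -1 ]
R2 ↔ R3
  [ 1   3   14  -5   6   2 ]
  [ 0  -5  -20   5  -6  -2 ]
  [ 0   0    0   0   1   0 ]
  [ 0  -3  -12   3  -3  -1 ]
R2 ← -1/5·R2
  [ 1   3   14  -5    6    2 ]
  [ 0   1    4  -1  6/5  2/5 ]
  [ 0   0    0   0    1    0 ]
  [ 0  -3  -12   3   -3   -1 ]
R4 ← R4 + 3·R2
  [ 1  3  14  -5    6    2 ]
  [ 0  1   4  -1  6/5  2/5 ]
  [ 0  0   0   0    1    0 ]
  [ 0  0   0   0  3/5  1/5 ]
R4 ← R4 − 3/5·R3
  [ 1  3  14  -5    6    2 ]
  [ 0  1   4  -1  6/5  2/5 ]
  [ 0  0   0   0    1    0 ]
  [ 0  0   0   0    0  1/5 ]
R4 ← 5·R4
  [ 1  3  14  -5    6    2 ]
  [ 0  1   4  -1  6/5  2/5 ]
  [ 0  0   0   0    1    0 ]
  [ 0  0   0   0    0    1 ]
R2 ← R2 − 2/5·R4
  [ 1  3  14  -5    6  2 ]
  [ 0  1   4  -1  6/5  0 ]
  [ 0  0   0   0    1  0 ]
  [ 0  0   0   0    0  1 ]
R1 ← R1 − 2·R4
  [ 1  3  14  -5    6  0 ]
  [ 0  1   4  -1  6/5  0 ]
  [ 0  0   0   0    1  0 ]
  [ 0  0   0   0    0  1 ]
R2 ← R2 − 6/5·R3
  [ 1  3  14  -5  6  0 ]
  [ 0  1   4  -1  0  0 ]
  [ 0  0   0   0  1  0 ]
  [ 0  0   0   0  0  1 ]
R1 ← R1 − 6·R3
  [ 1  3  14  -5  0  0 ]
  [ 0  1   4  -1  0  0 ]
  [ 0  0   0   0  1  0 ]
  [ 0  0   0   0  0  1 ]
R1 ← R1 − 3·R2
  [ 1  0  2  -2  0  0 ]
  [ 0  1  4  -1  0  0 ]
  [ 0  0  0   0  1  0 ]
  [ 0  0  0   0  0  1 ]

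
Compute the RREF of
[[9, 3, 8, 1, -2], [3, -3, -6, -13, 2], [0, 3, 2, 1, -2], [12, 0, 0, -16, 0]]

[[1, 0, 0, -4/3, 0], [0, 1, 0, -1, -2/3], [0, 0, 1, 2, 0], [0, 0, 0, 0, 0]]

Multiply r1 by 1/9.
  [  1  1/3  8/9  1/9  -2/9 ]
  [  3   -3   -6  -13     2 ]
  [  0    3    2    1    -2 ]
  [ 12    0    0  -16     0 ]
Subtract 3 times r1 from r2.
  [  1  1/3    8/9    1/9  -2/9 ]
  [  0   -4  -26/3  -40/3   8/3 ]
  [  0    3      2      1    -2 ]
  [ 12    0      0    -16     0 ]
Subtract 12 times r1 from r4.
  [ 1  1/3    8/9    1/9  -2/9 ]
  [ 0   -4  -26/3  -40/3   8/3 ]
  [ 0    3      2      1    -2 ]
  [ 0   -4  -32/3  -52/3   8/3 ]
Multiply r2 by -1/4.
  [ 1  1/3    8/9    1/9  -2/9 ]
  [ 0    1   13/6   10/3  -2/3 ]
  [ 0    3      2      1    -2 ]
  [ 0   -4  -32/3  -52/3   8/3 ]
Subtract 3 times r2 from r3.
  [ 1  1/3    8/9    1/9  -2/9 ]
  [ 0    1   13/6   10/3  -2/3 ]
  [ 0    0   -9/2     -9     0 ]
  [ 0   -4  -32/3  -52/3   8/3 ]
Add 4 times r2 to r4.
  [ 1  1/3   8/9   1/9  -2/9 ]
  [ 0    1  13/6  10/3  -2/3 ]
  [ 0    0  -9/2    -9     0 ]
  [ 0    0    -2    -4     0 ]
Multiply r3 by -2/9.
  [ 1  1/3   8/9   1/9  -2/9 ]
  [ 0    1  13/6  10/3  -2/3 ]
  [ 0    0     1     2     0 ]
  [ 0    0    -2    -4     0 ]
Add 2 times r3 to r4.
  [ 1  1/3   8/9   1/9  -2/9 ]
  [ 0    1  13/6  10/3  -2/3 ]
  [ 0    0     1     2     0 ]
  [ 0    0     0     0     0 ]
Subtract 13/6 times r3 from r2.
  [ 1  1/3  8/9  1/9  -2/9 ]
  [ 0    1    0   -1  -2/3 ]
  [ 0    0    1    2     0 ]
  [ 0    0    0    0     0 ]
Subtract 8/9 times r3 from r1.
  [ 1  1/3  0  -5/3  -2/9 ]
  [ 0    1  0    -1  -2/3 ]
  [ 0    0  1     2     0 ]
  [ 0    0  0     0     0 ]
Subtract 1/3 times r2 from r1.
  [ 1  0  0  -4/3     0 ]
  [ 0  1  0    -1  -2/3 ]
  [ 0  0  1     2     0 ]
  [ 0  0  0     0     0 ]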